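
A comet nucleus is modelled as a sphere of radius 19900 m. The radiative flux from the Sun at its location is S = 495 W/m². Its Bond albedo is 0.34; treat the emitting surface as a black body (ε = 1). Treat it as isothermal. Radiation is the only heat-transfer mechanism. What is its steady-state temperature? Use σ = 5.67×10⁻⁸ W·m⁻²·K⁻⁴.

At equilibrium, absorbed power = emitted power.
Absorbing cross-section = πr² = 1.244×10⁹ m²; emitting surface = 4πr² = 4.976×10⁹ m² (ratio 4).
(1−a)S·A_cross = εσ·A_surf·T⁴  ⇒  T⁴ = (1−a)S/(4σ).
T⁴ = 0.660·495/(4·5.67×10⁻⁸) = 1.440×10⁹ K⁴.
T = (1.440×10⁹)^(1/4).

T ≈ 195 K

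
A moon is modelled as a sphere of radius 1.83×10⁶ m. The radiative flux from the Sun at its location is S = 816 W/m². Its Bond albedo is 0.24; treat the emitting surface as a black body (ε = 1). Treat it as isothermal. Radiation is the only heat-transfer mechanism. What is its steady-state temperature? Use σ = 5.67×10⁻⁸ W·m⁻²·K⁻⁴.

T ≈ 229 K

At equilibrium, absorbed power = emitted power.
Absorbing cross-section = πr² = 1.052×10¹³ m²; emitting surface = 4πr² = 4.208×10¹³ m² (ratio 4).
(1−a)S·A_cross = εσ·A_surf·T⁴  ⇒  T⁴ = (1−a)S/(4σ).
T⁴ = 0.760·816/(4·5.67×10⁻⁸) = 2.734×10⁹ K⁴.
T = (2.734×10⁹)^(1/4).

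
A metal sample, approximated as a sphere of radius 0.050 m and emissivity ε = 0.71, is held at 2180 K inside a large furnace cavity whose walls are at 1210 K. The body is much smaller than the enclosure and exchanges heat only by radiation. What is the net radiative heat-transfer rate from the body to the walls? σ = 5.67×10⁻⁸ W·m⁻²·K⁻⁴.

For a small grey body in a large enclosure: P_net = εσA(T_body⁴ − T_wall⁴).
A = 4πr² = 0.03142 m²; T_body⁴ − T_wall⁴ = 2.259×10¹³ − 2.144×10¹² = 2.044×10¹³ K⁴.
|P_net| = 0.71·5.67×10⁻⁸·0.03142·2.044×10¹³.

P_net ≈ 25900 W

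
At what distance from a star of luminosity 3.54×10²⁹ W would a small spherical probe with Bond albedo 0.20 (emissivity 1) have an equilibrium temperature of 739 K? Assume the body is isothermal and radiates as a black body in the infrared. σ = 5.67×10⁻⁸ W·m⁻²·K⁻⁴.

For an isothermal black-emitting sphere, (1−a)S·πr² = σ·4πr²·T⁴ ⇒ S = 4σT⁴/(1−a).
S = 4·5.67×10⁻⁸·(739)⁴/0.800 = 84550 W/m².
Flux falls as S = L/(4πd²), so d = √(L/(4πS)) = √(3.54×10²⁹/(4π·84550)).

d ≈ 5.77×10¹¹ m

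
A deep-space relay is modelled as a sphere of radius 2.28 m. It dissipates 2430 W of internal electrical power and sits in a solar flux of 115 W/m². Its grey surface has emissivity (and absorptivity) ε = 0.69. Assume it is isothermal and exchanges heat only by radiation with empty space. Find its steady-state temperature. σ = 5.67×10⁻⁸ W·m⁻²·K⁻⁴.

T ≈ 195 K

At steady state, absorbed solar power + internal power = radiated power.
Absorbed: α·S·A_cross = 0.69·115·16.33 = 1296 W (cross-section πr²).
Total input = 1296 + 2430 = 3726 W.
Radiated: εσ·A_surf·T⁴ with A_surf = 4πr² = 65.33 m².
T⁴ = 3726/(0.69·5.67×10⁻⁸·65.33) = 1.458×10⁹ K⁴.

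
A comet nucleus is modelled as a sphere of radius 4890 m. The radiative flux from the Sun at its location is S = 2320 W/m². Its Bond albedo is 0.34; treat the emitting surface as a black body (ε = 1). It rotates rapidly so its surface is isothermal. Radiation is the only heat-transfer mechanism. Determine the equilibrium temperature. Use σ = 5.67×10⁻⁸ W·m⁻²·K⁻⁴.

T ≈ 287 K

At equilibrium, absorbed power = emitted power.
Absorbing cross-section = πr² = 7.512×10⁷ m²; emitting surface = 4πr² = 3.005×10⁸ m² (ratio 4).
(1−a)S·A_cross = εσ·A_surf·T⁴  ⇒  T⁴ = (1−a)S/(4σ).
T⁴ = 0.660·2320/(4·5.67×10⁻⁸) = 6.751×10⁹ K⁴.
T = (6.751×10⁹)^(1/4).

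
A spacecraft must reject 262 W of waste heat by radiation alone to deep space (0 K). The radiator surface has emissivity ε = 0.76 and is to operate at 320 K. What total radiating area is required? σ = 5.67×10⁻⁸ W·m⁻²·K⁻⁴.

A ≈ 0.580 m²

P = εσA T⁴ ⇒ A = P/(εσT⁴).
T⁴ = 1.049×10¹⁰ K⁴.
A = 262/(0.76 × 5.67×10⁻⁸ × 1.049×10¹⁰).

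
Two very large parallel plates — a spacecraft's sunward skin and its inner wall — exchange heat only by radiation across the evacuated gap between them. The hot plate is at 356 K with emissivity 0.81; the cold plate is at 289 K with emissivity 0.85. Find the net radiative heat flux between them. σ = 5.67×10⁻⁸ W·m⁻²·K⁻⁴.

For two infinite grey parallel plates, q = σ(T₁⁴ − T₂⁴)/(1/ε₁ + 1/ε₂ − 1).
T₁⁴ − T₂⁴ = 1.606×10¹⁰ − 6.976×10⁹ = 9.086×10⁹ K⁴.
1/ε₁ + 1/ε₂ − 1 = 1.235 + 1.176 − 1 = 1.411.
q = 5.67×10⁻⁸ × 9.086×10⁹ / 1.411.

q ≈ 365 W/m²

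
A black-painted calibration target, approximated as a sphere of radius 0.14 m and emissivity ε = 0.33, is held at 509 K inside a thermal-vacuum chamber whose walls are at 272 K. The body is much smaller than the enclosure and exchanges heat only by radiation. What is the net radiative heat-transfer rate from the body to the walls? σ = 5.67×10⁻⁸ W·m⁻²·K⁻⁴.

P_net ≈ 284 W

For a small grey body in a large enclosure: P_net = εσA(T_body⁴ − T_wall⁴).
A = 4πr² = 0.2463 m²; T_body⁴ − T_wall⁴ = 6.712×10¹⁰ − 5.474×10⁹ = 6.165×10¹⁰ K⁴.
|P_net| = 0.33·5.67×10⁻⁸·0.2463·6.165×10¹⁰.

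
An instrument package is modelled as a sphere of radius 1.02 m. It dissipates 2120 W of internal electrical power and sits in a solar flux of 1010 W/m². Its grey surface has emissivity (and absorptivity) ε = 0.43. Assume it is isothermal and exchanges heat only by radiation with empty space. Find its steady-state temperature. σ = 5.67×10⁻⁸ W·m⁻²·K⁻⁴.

At steady state, absorbed solar power + internal power = radiated power.
Absorbed: α·S·A_cross = 0.43·1010·3.269 = 1420 W (cross-section πr²).
Total input = 1420 + 2120 = 3540 W.
Radiated: εσ·A_surf·T⁴ with A_surf = 4πr² = 13.07 m².
T⁴ = 3540/(0.43·5.67×10⁻⁸·13.07) = 1.110×10¹⁰ K⁴.

T ≈ 325 K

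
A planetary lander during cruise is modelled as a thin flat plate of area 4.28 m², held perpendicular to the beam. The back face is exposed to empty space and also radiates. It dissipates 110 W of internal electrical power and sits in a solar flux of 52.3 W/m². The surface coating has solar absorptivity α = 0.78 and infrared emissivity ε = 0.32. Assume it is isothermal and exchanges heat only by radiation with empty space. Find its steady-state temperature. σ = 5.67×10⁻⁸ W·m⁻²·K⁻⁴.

T ≈ 207 K

At steady state, absorbed solar power + internal power = radiated power.
Absorbed: α·S·A_cross = 0.78·52.3·4.280 = 174.6 W (cross-section A).
Total input = 174.6 + 110 = 284.6 W.
Radiated: εσ·A_surf·T⁴ with A_surf = 2A = 8.560 m².
T⁴ = 284.6/(0.32·5.67×10⁻⁸·8.560) = 1.832×10⁹ K⁴.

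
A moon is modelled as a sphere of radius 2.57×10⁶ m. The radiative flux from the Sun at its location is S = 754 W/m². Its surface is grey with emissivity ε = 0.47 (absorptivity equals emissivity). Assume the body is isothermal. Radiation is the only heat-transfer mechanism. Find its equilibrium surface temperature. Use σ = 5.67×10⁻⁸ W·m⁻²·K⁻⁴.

At equilibrium, absorbed power = emitted power.
Absorbing cross-section = πr² = 2.075×10¹³ m²; emitting surface = 4πr² = 8.300×10¹³ m² (ratio 4).
εS·A_cross = εσ·A_surf·T⁴  ⇒  T⁴ = S/(4σ)   (ε cancels).
T⁴ = 754/(4·5.67×10⁻⁸) = 3.325×10⁹ K⁴.
T = (3.325×10⁹)^(1/4).

T ≈ 240 K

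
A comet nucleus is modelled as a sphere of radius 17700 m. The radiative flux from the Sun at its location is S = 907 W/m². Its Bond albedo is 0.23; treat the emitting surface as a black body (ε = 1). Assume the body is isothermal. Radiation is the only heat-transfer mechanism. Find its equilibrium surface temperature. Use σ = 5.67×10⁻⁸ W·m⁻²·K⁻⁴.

T ≈ 236 K

At equilibrium, absorbed power = emitted power.
Absorbing cross-section = πr² = 9.842×10⁸ m²; emitting surface = 4πr² = 3.937×10⁹ m² (ratio 4).
(1−a)S·A_cross = εσ·A_surf·T⁴  ⇒  T⁴ = (1−a)S/(4σ).
T⁴ = 0.770·907/(4·5.67×10⁻⁸) = 3.079×10⁹ K⁴.
T = (3.079×10⁹)^(1/4).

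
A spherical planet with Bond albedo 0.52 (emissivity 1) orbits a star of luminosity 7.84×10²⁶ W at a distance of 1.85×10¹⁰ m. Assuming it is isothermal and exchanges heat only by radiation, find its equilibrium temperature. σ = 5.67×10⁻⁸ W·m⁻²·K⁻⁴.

First find the stellar flux at distance d: S = L/(4πd²) = 7.84×10²⁶/(4π·(1.85×10¹⁰)²) = 1.823×10⁵ W/m².
For an isothermal sphere, absorbed (1−a)S·πr² = emitted σ·4πr²·T⁴, so T⁴ = (1−a)S/(4σ).
T⁴ = 0.480·1.823×10⁵/(4·5.67×10⁻⁸) = 3.858×10¹¹ K⁴.

T ≈ 788 K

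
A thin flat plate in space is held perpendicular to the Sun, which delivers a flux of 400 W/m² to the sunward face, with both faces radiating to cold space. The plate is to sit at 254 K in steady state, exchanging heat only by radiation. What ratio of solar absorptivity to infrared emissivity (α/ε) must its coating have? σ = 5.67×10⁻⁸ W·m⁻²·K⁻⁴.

α/ε ≈ 1.18

Balance: αS·A = εσ·2A·T⁴ ⇒ α/ε = 2σT⁴/S.
α/ε = 2·5.67×10⁻⁸·(254)⁴/400 = 2·5.67×10⁻⁸·4.162×10⁹/400.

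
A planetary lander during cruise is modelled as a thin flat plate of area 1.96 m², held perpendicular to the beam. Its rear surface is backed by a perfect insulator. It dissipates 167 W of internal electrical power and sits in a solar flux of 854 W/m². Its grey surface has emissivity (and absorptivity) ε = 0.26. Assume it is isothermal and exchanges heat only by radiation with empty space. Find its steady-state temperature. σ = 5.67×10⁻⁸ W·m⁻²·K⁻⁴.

At steady state, absorbed solar power + internal power = radiated power.
Absorbed: α·S·A_cross = 0.26·854·1.960 = 435.2 W (cross-section A).
Total input = 435.2 + 167 = 602.2 W.
Radiated: εσ·A_surf·T⁴ with A_surf = A = 1.960 m².
T⁴ = 602.2/(0.26·5.67×10⁻⁸·1.960) = 2.084×10¹⁰ K⁴.

T ≈ 380 K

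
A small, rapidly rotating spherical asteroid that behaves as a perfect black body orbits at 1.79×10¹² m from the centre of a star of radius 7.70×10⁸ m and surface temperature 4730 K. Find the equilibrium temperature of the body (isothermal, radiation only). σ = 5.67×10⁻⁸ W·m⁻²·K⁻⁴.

T ≈ 69.4 K

The star's surface emits σT_*⁴; at distance d the flux is S = σT_*⁴(R_*/d)².
S = 5.67×10⁻⁸·(4730)⁴·(7.70×10⁸/1.79×10¹²)² = 5.252 W/m².
For an isothermal sphere T⁴ = (1−a)S/(4σ) = 2.316×10⁷ K⁴.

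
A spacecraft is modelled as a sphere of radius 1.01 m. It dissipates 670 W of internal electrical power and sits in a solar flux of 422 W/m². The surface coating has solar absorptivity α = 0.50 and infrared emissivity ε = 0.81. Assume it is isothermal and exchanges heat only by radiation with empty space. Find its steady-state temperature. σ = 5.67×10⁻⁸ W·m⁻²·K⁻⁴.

T ≈ 219 K

At steady state, absorbed solar power + internal power = radiated power.
Absorbed: α·S·A_cross = 0.50·422·3.205 = 676.2 W (cross-section πr²).
Total input = 676.2 + 670 = 1346 W.
Radiated: εσ·A_surf·T⁴ with A_surf = 4πr² = 12.82 m².
T⁴ = 1346/(0.81·5.67×10⁻⁸·12.82) = 2.287×10⁹ K⁴.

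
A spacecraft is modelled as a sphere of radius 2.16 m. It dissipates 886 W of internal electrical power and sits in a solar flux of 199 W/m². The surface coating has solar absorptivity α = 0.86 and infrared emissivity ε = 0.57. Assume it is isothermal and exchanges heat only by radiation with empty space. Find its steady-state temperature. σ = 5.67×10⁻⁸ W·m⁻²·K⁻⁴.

At steady state, absorbed solar power + internal power = radiated power.
Absorbed: α·S·A_cross = 0.86·199·14.66 = 2508 W (cross-section πr²).
Total input = 2508 + 886 = 3394 W.
Radiated: εσ·A_surf·T⁴ with A_surf = 4πr² = 58.63 m².
T⁴ = 3394/(0.57·5.67×10⁻⁸·58.63) = 1.791×10⁹ K⁴.

T ≈ 206 K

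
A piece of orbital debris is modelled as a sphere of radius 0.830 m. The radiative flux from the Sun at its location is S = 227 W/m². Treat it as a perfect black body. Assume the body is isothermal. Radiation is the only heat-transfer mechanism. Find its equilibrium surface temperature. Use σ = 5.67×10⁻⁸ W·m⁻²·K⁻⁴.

T ≈ 178 K

At equilibrium, absorbed power = emitted power.
Absorbing cross-section = πr² = 2.164 m²; emitting surface = 4πr² = 8.657 m² (ratio 4).
S·A_cross = εσ·A_surf·T⁴  ⇒  T⁴ = S/(4σ).
T⁴ = 1.00·227/(4·5.67×10⁻⁸) = 1.001×10⁹ K⁴.
T = (1.001×10⁹)^(1/4).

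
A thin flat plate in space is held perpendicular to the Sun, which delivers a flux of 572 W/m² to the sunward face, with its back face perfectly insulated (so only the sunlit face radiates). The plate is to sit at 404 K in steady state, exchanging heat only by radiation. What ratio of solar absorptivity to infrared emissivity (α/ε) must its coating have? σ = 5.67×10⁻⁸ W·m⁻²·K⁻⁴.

α/ε ≈ 2.64

Balance: αS·A = εσ·1A·T⁴ ⇒ α/ε = σT⁴/S.
α/ε = 5.67×10⁻⁸·(404)⁴/572 = 5.67×10⁻⁸·2.664×10¹⁰/572.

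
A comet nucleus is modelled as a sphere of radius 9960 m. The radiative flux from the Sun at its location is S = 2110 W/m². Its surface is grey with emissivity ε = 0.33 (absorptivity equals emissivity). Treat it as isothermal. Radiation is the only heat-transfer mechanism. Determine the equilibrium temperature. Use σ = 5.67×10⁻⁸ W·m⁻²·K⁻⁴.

T ≈ 311 K

At equilibrium, absorbed power = emitted power.
Absorbing cross-section = πr² = 3.117×10⁸ m²; emitting surface = 4πr² = 1.247×10⁹ m² (ratio 4).
εS·A_cross = εσ·A_surf·T⁴  ⇒  T⁴ = S/(4σ)   (ε cancels).
T⁴ = 2110/(4·5.67×10⁻⁸) = 9.303×10⁹ K⁴.
T = (9.303×10⁹)^(1/4).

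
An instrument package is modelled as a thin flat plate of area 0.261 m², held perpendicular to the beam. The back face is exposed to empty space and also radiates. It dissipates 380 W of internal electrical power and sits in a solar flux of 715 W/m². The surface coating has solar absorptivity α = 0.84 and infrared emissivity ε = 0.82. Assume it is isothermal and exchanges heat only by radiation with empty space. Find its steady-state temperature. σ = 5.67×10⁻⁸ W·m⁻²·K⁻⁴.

At steady state, absorbed solar power + internal power = radiated power.
Absorbed: α·S·A_cross = 0.84·715·0.2610 = 156.8 W (cross-section A).
Total input = 156.8 + 380 = 536.8 W.
Radiated: εσ·A_surf·T⁴ with A_surf = 2A = 0.5220 m².
T⁴ = 536.8/(0.82·5.67×10⁻⁸·0.5220) = 2.212×10¹⁰ K⁴.

T ≈ 386 K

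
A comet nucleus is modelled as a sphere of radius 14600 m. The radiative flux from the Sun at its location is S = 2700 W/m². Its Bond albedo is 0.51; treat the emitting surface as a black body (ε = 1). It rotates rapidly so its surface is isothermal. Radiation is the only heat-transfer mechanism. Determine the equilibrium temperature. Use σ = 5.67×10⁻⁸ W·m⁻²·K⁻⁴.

At equilibrium, absorbed power = emitted power.
Absorbing cross-section = πr² = 6.697×10⁸ m²; emitting surface = 4πr² = 2.679×10⁹ m² (ratio 4).
(1−a)S·A_cross = εσ·A_surf·T⁴  ⇒  T⁴ = (1−a)S/(4σ).
T⁴ = 0.490·2700/(4·5.67×10⁻⁸) = 5.833×10⁹ K⁴.
T = (5.833×10⁹)^(1/4).

T ≈ 276 K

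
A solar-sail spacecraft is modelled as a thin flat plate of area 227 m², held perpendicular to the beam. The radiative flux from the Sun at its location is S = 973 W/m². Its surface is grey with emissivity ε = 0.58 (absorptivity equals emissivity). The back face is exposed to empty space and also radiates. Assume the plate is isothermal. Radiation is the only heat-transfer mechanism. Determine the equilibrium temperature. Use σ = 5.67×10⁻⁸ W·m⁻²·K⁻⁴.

At equilibrium, absorbed power = emitted power.
Absorbing cross-section = A = 227.0 m²; emitting surface = 2A = 454.0 m² (ratio 2).
εS·A_cross = εσ·A_surf·T⁴  ⇒  T⁴ = S/(2σ)   (ε cancels).
T⁴ = 973/(2·5.67×10⁻⁸) = 8.580×10⁹ K⁴.
T = (8.580×10⁹)^(1/4).

T ≈ 304 K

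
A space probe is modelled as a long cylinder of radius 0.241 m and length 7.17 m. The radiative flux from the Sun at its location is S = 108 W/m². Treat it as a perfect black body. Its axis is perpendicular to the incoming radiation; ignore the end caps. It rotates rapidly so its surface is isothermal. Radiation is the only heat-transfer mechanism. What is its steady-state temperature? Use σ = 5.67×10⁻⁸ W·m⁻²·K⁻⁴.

T ≈ 157 K

At equilibrium, absorbed power = emitted power.
Absorbing cross-section = 2rL = 3.456 m²; emitting surface = 2πrL = 10.86 m² (ratio π).
S·A_cross = εσ·A_surf·T⁴  ⇒  T⁴ = S/(πσ).
T⁴ = 1.00·108/(π·5.67×10⁻⁸) = 6.063×10⁸ K⁴.
T = (6.063×10⁸)^(1/4).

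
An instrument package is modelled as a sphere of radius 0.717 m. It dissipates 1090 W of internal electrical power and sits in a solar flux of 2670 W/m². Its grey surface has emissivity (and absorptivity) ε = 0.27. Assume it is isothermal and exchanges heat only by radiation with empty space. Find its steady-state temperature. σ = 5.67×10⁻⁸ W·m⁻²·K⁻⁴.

At steady state, absorbed solar power + internal power = radiated power.
Absorbed: α·S·A_cross = 0.27·2670·1.615 = 1164 W (cross-section πr²).
Total input = 1164 + 1090 = 2254 W.
Radiated: εσ·A_surf·T⁴ with A_surf = 4πr² = 6.460 m².
T⁴ = 2254/(0.27·5.67×10⁻⁸·6.460) = 2.279×10¹⁰ K⁴.

T ≈ 389 K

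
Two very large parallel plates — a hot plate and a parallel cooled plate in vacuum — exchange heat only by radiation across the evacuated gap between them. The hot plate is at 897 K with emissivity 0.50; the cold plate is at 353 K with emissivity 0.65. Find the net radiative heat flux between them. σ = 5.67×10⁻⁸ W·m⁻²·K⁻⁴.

q ≈ 14100 W/m²

For two infinite grey parallel plates, q = σ(T₁⁴ − T₂⁴)/(1/ε₁ + 1/ε₂ − 1).
T₁⁴ − T₂⁴ = 6.474×10¹¹ − 1.553×10¹⁰ = 6.319×10¹¹ K⁴.
1/ε₁ + 1/ε₂ − 1 = 2.000 + 1.538 − 1 = 2.538.
q = 5.67×10⁻⁸ × 6.319×10¹¹ / 2.538.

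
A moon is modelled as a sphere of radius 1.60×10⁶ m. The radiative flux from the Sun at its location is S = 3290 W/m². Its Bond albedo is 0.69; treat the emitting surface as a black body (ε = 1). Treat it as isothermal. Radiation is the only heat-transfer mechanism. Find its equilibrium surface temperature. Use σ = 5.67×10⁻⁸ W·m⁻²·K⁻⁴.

T ≈ 259 K

At equilibrium, absorbed power = emitted power.
Absorbing cross-section = πr² = 8.042×10¹² m²; emitting surface = 4πr² = 3.217×10¹³ m² (ratio 4).
(1−a)S·A_cross = εσ·A_surf·T⁴  ⇒  T⁴ = (1−a)S/(4σ).
T⁴ = 0.310·3290/(4·5.67×10⁻⁸) = 4.497×10⁹ K⁴.
T = (4.497×10⁹)^(1/4).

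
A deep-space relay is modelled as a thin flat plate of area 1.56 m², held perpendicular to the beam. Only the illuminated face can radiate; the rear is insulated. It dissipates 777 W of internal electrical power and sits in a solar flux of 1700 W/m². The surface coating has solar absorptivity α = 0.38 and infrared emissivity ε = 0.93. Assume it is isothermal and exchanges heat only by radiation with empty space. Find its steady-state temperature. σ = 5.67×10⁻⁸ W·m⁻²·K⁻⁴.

T ≈ 384 K

At steady state, absorbed solar power + internal power = radiated power.
Absorbed: α·S·A_cross = 0.38·1700·1.560 = 1008 W (cross-section A).
Total input = 1008 + 777 = 1785 W.
Radiated: εσ·A_surf·T⁴ with A_surf = A = 1.560 m².
T⁴ = 1785/(0.93·5.67×10⁻⁸·1.560) = 2.170×10¹⁰ K⁴.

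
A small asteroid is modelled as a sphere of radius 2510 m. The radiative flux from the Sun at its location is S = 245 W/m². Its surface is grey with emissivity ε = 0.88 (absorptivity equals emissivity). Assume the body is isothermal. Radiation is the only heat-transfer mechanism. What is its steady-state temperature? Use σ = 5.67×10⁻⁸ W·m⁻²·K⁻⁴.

T ≈ 181 K

At equilibrium, absorbed power = emitted power.
Absorbing cross-section = πr² = 1.979×10⁷ m²; emitting surface = 4πr² = 7.917×10⁷ m² (ratio 4).
εS·A_cross = εσ·A_surf·T⁴  ⇒  T⁴ = S/(4σ)   (ε cancels).
T⁴ = 245/(4·5.67×10⁻⁸) = 1.080×10⁹ K⁴.
T = (1.080×10⁹)^(1/4).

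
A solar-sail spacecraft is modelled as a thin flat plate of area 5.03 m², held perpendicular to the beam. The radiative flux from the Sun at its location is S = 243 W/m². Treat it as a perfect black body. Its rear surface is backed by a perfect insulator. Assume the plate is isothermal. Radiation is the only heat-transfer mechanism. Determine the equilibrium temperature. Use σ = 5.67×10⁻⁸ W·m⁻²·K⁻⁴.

At equilibrium, absorbed power = emitted power.
Absorbing cross-section = A = 5.030 m²; emitting surface = A = 5.030 m² (ratio 1).
S·A_cross = εσ·A_surf·T⁴  ⇒  T⁴ = S/(1σ).
T⁴ = 1.00·243/(1·5.67×10⁻⁸) = 4.286×10⁹ K⁴.
T = (4.286×10⁹)^(1/4).

T ≈ 256 K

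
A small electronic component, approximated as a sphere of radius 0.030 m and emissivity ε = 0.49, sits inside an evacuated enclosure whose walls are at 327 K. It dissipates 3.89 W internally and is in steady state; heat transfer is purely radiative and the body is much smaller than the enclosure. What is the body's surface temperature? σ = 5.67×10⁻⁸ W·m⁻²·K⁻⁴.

T ≈ 393 K

For a small grey body in a large enclosure, net radiated power = εσA(T⁴ − T_w⁴).
Steady state: P = εσA(T⁴ − T_w⁴) with A = 4πr² = 0.01131 m².
T⁴ = P/(εσA) + T_w⁴ = 3.89/(0.49·5.67×10⁻⁸·0.01131) + (327)⁴
    = 1.238×10¹⁰ + 1.143×10¹⁰ = 2.381×10¹⁰ K⁴.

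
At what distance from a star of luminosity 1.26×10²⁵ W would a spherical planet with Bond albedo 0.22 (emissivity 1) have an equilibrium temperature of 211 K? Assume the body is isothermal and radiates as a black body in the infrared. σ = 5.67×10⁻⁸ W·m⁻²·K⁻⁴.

d ≈ 4.17×10¹⁰ m

For an isothermal black-emitting sphere, (1−a)S·πr² = σ·4πr²·T⁴ ⇒ S = 4σT⁴/(1−a).
S = 4·5.67×10⁻⁸·(211)⁴/0.780 = 576.3 W/m².
Flux falls as S = L/(4πd²), so d = √(L/(4πS)) = √(1.26×10²⁵/(4π·576.3)).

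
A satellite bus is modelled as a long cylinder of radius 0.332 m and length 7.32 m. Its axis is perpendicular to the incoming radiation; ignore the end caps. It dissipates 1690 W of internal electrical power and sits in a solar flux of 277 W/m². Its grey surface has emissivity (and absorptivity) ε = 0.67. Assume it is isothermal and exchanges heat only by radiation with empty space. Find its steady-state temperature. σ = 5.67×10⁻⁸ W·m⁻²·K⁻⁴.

T ≈ 259 K

At steady state, absorbed solar power + internal power = radiated power.
Absorbed: α·S·A_cross = 0.67·277·4.860 = 902.1 W (cross-section 2rL).
Total input = 902.1 + 1690 = 2592 W.
Radiated: εσ·A_surf·T⁴ with A_surf = 2πrL = 15.27 m².
T⁴ = 2592/(0.67·5.67×10⁻⁸·15.27) = 4.468×10⁹ K⁴.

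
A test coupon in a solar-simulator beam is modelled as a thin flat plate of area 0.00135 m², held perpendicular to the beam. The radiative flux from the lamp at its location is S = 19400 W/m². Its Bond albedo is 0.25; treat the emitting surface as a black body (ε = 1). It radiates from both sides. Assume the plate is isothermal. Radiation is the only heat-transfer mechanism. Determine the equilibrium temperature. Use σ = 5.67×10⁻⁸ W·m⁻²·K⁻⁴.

At equilibrium, absorbed power = emitted power.
Absorbing cross-section = A = 0.001350 m²; emitting surface = 2A = 0.002700 m² (ratio 2).
(1−a)S·A_cross = εσ·A_surf·T⁴  ⇒  T⁴ = (1−a)S/(2σ).
T⁴ = 0.750·19400/(2·5.67×10⁻⁸) = 1.283×10¹¹ K⁴.
T = (1.283×10¹¹)^(1/4).

T ≈ 598 K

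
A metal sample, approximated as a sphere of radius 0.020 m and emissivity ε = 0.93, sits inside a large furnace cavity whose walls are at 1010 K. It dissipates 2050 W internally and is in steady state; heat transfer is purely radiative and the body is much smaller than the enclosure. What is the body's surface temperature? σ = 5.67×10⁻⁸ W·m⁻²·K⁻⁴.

T ≈ 1720 K

For a small grey body in a large enclosure, net radiated power = εσA(T⁴ − T_w⁴).
Steady state: P = εσA(T⁴ − T_w⁴) with A = 4πr² = 0.005027 m².
T⁴ = P/(εσA) + T_w⁴ = 2050/(0.93·5.67×10⁻⁸·0.005027) + (1010)⁴
    = 7.734×10¹² + 1.041×10¹² = 8.775×10¹² K⁴.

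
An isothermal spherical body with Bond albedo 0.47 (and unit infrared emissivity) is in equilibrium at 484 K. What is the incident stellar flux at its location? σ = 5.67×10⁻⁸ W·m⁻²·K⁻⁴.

(1−a)S·πr² = σ·4πr²·T⁴ ⇒ S = 4σT⁴/(1−a).
S = 4·5.67×10⁻⁸·5.488×10¹⁰/0.530.

S ≈ 23500 W/m²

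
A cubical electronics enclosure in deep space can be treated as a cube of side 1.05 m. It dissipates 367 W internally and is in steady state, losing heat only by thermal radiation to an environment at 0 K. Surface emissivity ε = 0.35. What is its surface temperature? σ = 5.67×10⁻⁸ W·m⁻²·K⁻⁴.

Steady state: internal power = radiated power, P = εσA T⁴.
Radiating area A = 6L² = 6.615 m².
T⁴ = P/(εσA) = 367/(0.35·5.67×10⁻⁸·6.615) = 2.796×10⁹ K⁴.
T = (2.796×10⁹)^(1/4).

T ≈ 230 K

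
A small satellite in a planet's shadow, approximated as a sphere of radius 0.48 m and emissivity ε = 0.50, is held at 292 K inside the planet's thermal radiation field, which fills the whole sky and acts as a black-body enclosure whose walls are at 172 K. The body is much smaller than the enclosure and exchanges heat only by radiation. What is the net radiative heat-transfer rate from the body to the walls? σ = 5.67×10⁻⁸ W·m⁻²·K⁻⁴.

For a small grey body in a large enclosure: P_net = εσA(T_body⁴ − T_wall⁴).
A = 4πr² = 2.895 m²; T_body⁴ − T_wall⁴ = 7.270×10⁹ − 8.752×10⁸ = 6.395×10⁹ K⁴.
|P_net| = 0.50·5.67×10⁻⁸·2.895·6.395×10⁹.

P_net ≈ 525 W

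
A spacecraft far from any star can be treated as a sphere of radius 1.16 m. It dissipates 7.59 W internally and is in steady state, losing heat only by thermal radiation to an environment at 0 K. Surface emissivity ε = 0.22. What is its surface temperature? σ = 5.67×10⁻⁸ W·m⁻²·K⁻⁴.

Steady state: internal power = radiated power, P = εσA T⁴.
Radiating area A = 4πr² = 16.91 m².
T⁴ = P/(εσA) = 7.59/(0.22·5.67×10⁻⁸·16.91) = 3.598×10⁷ K⁴.
T = (3.598×10⁷)^(1/4).

T ≈ 77.5 K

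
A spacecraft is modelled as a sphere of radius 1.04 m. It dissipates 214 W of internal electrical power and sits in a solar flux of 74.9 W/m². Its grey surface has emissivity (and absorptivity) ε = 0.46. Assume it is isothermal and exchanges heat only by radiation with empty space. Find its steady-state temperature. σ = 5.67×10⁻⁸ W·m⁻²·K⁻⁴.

T ≈ 175 K

At steady state, absorbed solar power + internal power = radiated power.
Absorbed: α·S·A_cross = 0.46·74.9·3.398 = 117.1 W (cross-section πr²).
Total input = 117.1 + 214 = 331.1 W.
Radiated: εσ·A_surf·T⁴ with A_surf = 4πr² = 13.59 m².
T⁴ = 331.1/(0.46·5.67×10⁻⁸·13.59) = 9.339×10⁸ K⁴.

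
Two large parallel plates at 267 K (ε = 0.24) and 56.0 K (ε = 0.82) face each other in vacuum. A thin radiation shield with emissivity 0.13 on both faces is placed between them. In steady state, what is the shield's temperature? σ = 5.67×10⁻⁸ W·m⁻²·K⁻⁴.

T_s ≈ 215 K

In steady state the net flux on the hot side equals that on the cold side.
σ(T₁⁴−T_s⁴)/D₁ = σ(T_s⁴−T₂⁴)/D₂, with D₁ = 1/ε₁+1/ε_s−1 = 10.86, D₂ = 1/ε_s+1/ε₂−1 = 7.912.
Solve for T_s⁴: T_s⁴ = (D₂·T₁⁴ + D₁·T₂⁴)/(D₁+D₂) = 2.148×10⁹ K⁴.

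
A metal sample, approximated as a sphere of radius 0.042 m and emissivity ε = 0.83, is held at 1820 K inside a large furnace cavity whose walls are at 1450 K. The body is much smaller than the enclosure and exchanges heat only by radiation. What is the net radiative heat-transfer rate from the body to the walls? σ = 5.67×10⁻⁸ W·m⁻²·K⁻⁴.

For a small grey body in a large enclosure: P_net = εσA(T_body⁴ − T_wall⁴).
A = 4πr² = 0.02217 m²; T_body⁴ − T_wall⁴ = 1.097×10¹³ − 4.421×10¹² = 6.551×10¹² K⁴.
|P_net| = 0.83·5.67×10⁻⁸·0.02217·6.551×10¹².

P_net ≈ 6830 W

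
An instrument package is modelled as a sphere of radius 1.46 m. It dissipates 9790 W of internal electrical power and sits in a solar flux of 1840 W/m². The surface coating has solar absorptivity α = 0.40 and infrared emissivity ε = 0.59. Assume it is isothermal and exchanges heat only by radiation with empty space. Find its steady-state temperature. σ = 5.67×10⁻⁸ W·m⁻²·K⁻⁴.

T ≈ 358 K

At steady state, absorbed solar power + internal power = radiated power.
Absorbed: α·S·A_cross = 0.40·1840·6.697 = 4929 W (cross-section πr²).
Total input = 4929 + 9790 = 14720 W.
Radiated: εσ·A_surf·T⁴ with A_surf = 4πr² = 26.79 m².
T⁴ = 14720/(0.59·5.67×10⁻⁸·26.79) = 1.643×10¹⁰ K⁴.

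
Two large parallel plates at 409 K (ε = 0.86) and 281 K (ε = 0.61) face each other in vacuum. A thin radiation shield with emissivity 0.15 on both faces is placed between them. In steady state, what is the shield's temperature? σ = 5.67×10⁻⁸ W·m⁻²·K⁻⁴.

In steady state the net flux on the hot side equals that on the cold side.
σ(T₁⁴−T_s⁴)/D₁ = σ(T_s⁴−T₂⁴)/D₂, with D₁ = 1/ε₁+1/ε_s−1 = 6.829, D₂ = 1/ε_s+1/ε₂−1 = 7.306.
Solve for T_s⁴: T_s⁴ = (D₂·T₁⁴ + D₁·T₂⁴)/(D₁+D₂) = 1.748×10¹⁰ K⁴.

T_s ≈ 364 K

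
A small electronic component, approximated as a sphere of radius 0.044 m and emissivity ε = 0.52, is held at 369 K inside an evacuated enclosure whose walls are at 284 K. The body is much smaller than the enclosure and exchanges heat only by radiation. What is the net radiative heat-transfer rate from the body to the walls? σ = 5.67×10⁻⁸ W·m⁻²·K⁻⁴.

P_net ≈ 8.63 W

For a small grey body in a large enclosure: P_net = εσA(T_body⁴ − T_wall⁴).
A = 4πr² = 0.02433 m²; T_body⁴ − T_wall⁴ = 1.854×10¹⁰ − 6.505×10⁹ = 1.203×10¹⁰ K⁴.
|P_net| = 0.52·5.67×10⁻⁸·0.02433·1.203×10¹⁰.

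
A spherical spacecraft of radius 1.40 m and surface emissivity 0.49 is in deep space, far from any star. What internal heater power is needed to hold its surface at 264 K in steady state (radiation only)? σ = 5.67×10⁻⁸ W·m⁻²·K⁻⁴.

P = εσ·4πr²·T⁴.
4πr² = 24.63 m²; T⁴ = 4.858×10⁹ K⁴.
P = 0.49·5.67×10⁻⁸·24.63·4.858×10⁹.

P ≈ 3320 W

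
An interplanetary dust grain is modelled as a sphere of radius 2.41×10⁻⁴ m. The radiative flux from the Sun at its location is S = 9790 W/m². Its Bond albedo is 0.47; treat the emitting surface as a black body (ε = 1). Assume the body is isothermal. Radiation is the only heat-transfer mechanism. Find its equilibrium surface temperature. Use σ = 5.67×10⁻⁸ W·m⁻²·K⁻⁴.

At equilibrium, absorbed power = emitted power.
Absorbing cross-section = πr² = 1.825×10⁻⁷ m²; emitting surface = 4πr² = 7.299×10⁻⁷ m² (ratio 4).
(1−a)S·A_cross = εσ·A_surf·T⁴  ⇒  T⁴ = (1−a)S/(4σ).
T⁴ = 0.530·9790/(4·5.67×10⁻⁸) = 2.288×10¹⁰ K⁴.
T = (2.288×10¹⁰)^(1/4).

T ≈ 389 K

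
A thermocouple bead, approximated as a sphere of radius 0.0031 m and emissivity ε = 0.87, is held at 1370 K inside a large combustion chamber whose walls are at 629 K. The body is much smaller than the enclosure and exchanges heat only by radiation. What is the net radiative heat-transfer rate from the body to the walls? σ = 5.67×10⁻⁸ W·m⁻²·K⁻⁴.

P_net ≈ 20.1 W

For a small grey body in a large enclosure: P_net = εσA(T_body⁴ − T_wall⁴).
A = 4πr² = 1.208×10⁻⁴ m²; T_body⁴ − T_wall⁴ = 3.523×10¹² − 1.565×10¹¹ = 3.366×10¹² K⁴.
|P_net| = 0.87·5.67×10⁻⁸·1.208×10⁻⁴·3.366×10¹².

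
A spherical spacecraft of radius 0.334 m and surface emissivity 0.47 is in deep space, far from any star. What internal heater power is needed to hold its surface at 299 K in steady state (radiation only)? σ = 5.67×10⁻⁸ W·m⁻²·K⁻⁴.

P ≈ 299 W

P = εσ·4πr²·T⁴.
4πr² = 1.402 m²; T⁴ = 7.993×10⁹ K⁴.
P = 0.47·5.67×10⁻⁸·1.402·7.993×10⁹.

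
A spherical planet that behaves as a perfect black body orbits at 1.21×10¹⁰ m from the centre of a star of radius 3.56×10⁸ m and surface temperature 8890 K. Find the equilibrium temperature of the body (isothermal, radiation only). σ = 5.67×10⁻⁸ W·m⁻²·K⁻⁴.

T ≈ 1080 K

The star's surface emits σT_*⁴; at distance d the flux is S = σT_*⁴(R_*/d)².
S = 5.67×10⁻⁸·(8890)⁴·(3.56×10⁸/1.21×10¹⁰)² = 3.066×10⁵ W/m².
For an isothermal sphere T⁴ = (1−a)S/(4σ) = 1.352×10¹² K⁴.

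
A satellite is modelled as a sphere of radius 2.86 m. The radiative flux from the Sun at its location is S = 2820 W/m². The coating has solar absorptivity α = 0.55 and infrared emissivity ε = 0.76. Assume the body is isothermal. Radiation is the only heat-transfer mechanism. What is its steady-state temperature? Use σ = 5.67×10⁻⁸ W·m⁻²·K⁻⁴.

T ≈ 308 K

At equilibrium, absorbed power = emitted power.
Absorbing cross-section = πr² = 25.70 m²; emitting surface = 4πr² = 102.8 m² (ratio 4).
αS·A_cross = εσ·A_surf·T⁴  ⇒  T⁴ = αS/(ε·4σ).
T⁴ = 0.550·2820/(0.76·4·5.67×10⁻⁸) = 8.998×10⁹ K⁴.
T = (8.998×10⁹)^(1/4).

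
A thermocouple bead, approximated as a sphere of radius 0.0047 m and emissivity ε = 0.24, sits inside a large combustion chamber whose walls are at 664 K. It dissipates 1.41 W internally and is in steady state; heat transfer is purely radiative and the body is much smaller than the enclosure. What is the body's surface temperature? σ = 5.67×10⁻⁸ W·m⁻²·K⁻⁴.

T ≈ 868 K

For a small grey body in a large enclosure, net radiated power = εσA(T⁴ − T_w⁴).
Steady state: P = εσA(T⁴ − T_w⁴) with A = 4πr² = 2.776×10⁻⁴ m².
T⁴ = P/(εσA) + T_w⁴ = 1.41/(0.24·5.67×10⁻⁸·2.776×10⁻⁴) + (664)⁴
    = 3.733×10¹¹ + 1.944×10¹¹ = 5.677×10¹¹ K⁴.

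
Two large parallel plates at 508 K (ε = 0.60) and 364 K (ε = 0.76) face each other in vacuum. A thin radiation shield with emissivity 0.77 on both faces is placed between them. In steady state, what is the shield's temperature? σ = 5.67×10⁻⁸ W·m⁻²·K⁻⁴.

T_s ≈ 446 K

In steady state the net flux on the hot side equals that on the cold side.
σ(T₁⁴−T_s⁴)/D₁ = σ(T_s⁴−T₂⁴)/D₂, with D₁ = 1/ε₁+1/ε_s−1 = 1.965, D₂ = 1/ε_s+1/ε₂−1 = 1.614.
Solve for T_s⁴: T_s⁴ = (D₂·T₁⁴ + D₁·T₂⁴)/(D₁+D₂) = 3.967×10¹⁰ K⁴.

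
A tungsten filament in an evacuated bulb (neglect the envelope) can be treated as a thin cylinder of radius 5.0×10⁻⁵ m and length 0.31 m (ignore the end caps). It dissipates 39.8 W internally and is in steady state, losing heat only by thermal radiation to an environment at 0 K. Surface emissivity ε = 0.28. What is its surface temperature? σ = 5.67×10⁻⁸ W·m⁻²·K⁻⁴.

T ≈ 2250 K

Steady state: internal power = radiated power, P = εσA T⁴.
Radiating area A = 2πrL = 9.739×10⁻⁵ m².
T⁴ = P/(εσA) = 39.8/(0.28·5.67×10⁻⁸·9.739×10⁻⁵) = 2.574×10¹³ K⁴.
T = (2.574×10¹³)^(1/4).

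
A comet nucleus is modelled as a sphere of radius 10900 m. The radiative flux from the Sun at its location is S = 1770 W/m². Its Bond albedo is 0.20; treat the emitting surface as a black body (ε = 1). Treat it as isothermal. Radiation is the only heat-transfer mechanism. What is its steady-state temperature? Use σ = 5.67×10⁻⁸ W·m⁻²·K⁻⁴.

T ≈ 281 K

At equilibrium, absorbed power = emitted power.
Absorbing cross-section = πr² = 3.733×10⁸ m²; emitting surface = 4πr² = 1.493×10⁹ m² (ratio 4).
(1−a)S·A_cross = εσ·A_surf·T⁴  ⇒  T⁴ = (1−a)S/(4σ).
T⁴ = 0.800·1770/(4·5.67×10⁻⁸) = 6.243×10⁹ K⁴.
T = (6.243×10⁹)^(1/4).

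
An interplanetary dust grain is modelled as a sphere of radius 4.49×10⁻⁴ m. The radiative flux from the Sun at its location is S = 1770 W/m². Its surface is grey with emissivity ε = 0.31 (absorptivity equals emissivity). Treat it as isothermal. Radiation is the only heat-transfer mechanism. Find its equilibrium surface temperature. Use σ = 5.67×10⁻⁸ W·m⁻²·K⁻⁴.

At equilibrium, absorbed power = emitted power.
Absorbing cross-section = πr² = 6.333×10⁻⁷ m²; emitting surface = 4πr² = 2.533×10⁻⁶ m² (ratio 4).
εS·A_cross = εσ·A_surf·T⁴  ⇒  T⁴ = S/(4σ)   (ε cancels).
T⁴ = 1770/(4·5.67×10⁻⁸) = 7.804×10⁹ K⁴.
T = (7.804×10⁹)^(1/4).

T ≈ 297 K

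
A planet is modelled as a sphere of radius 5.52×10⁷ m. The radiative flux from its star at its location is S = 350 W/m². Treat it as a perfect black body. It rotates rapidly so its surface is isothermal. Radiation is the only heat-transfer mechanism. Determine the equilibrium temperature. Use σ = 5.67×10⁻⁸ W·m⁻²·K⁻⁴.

T ≈ 198 K

At equilibrium, absorbed power = emitted power.
Absorbing cross-section = πr² = 9.573×10¹⁵ m²; emitting surface = 4πr² = 3.829×10¹⁶ m² (ratio 4).
S·A_cross = εσ·A_surf·T⁴  ⇒  T⁴ = S/(4σ).
T⁴ = 1.00·350/(4·5.67×10⁻⁸) = 1.543×10⁹ K⁴.
T = (1.543×10⁹)^(1/4).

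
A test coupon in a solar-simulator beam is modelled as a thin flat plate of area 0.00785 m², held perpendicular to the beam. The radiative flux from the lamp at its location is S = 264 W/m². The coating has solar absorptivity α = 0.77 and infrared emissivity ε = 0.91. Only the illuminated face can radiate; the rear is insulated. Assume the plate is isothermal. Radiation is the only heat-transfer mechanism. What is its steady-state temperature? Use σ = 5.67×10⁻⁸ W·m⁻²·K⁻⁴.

T ≈ 251 K

At equilibrium, absorbed power = emitted power.
Absorbing cross-section = A = 0.007850 m²; emitting surface = A = 0.007850 m² (ratio 1).
αS·A_cross = εσ·A_surf·T⁴  ⇒  T⁴ = αS/(ε·1σ).
T⁴ = 0.770·264/(0.91·1·5.67×10⁻⁸) = 3.940×10⁹ K⁴.
T = (3.940×10⁹)^(1/4).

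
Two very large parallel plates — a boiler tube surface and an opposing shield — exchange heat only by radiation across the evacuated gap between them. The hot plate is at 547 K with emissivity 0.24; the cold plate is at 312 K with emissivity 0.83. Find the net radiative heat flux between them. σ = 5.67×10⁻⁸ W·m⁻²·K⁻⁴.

For two infinite grey parallel plates, q = σ(T₁⁴ − T₂⁴)/(1/ε₁ + 1/ε₂ − 1).
T₁⁴ − T₂⁴ = 8.953×10¹⁰ − 9.476×10⁹ = 8.005×10¹⁰ K⁴.
1/ε₁ + 1/ε₂ − 1 = 4.167 + 1.205 − 1 = 4.371.
q = 5.67×10⁻⁸ × 8.005×10¹⁰ / 4.371.

q ≈ 1040 W/m²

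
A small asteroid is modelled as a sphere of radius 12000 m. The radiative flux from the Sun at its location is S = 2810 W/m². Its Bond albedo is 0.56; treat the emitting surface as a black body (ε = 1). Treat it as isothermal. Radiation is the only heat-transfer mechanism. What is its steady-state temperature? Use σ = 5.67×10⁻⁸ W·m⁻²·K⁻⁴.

At equilibrium, absorbed power = emitted power.
Absorbing cross-section = πr² = 4.524×10⁸ m²; emitting surface = 4πr² = 1.810×10⁹ m² (ratio 4).
(1−a)S·A_cross = εσ·A_surf·T⁴  ⇒  T⁴ = (1−a)S/(4σ).
T⁴ = 0.440·2810/(4·5.67×10⁻⁸) = 5.451×10⁹ K⁴.
T = (5.451×10⁹)^(1/4).

T ≈ 272 K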